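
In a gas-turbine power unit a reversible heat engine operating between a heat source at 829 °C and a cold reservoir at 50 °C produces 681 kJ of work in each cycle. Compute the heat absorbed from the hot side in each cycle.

T_H = 829 °C → 829 + 273.15 = 1102.15 K.
T_C = 50 °C → 50 + 273.15 = 323.15 K.
Carnot efficiency: η = 1 − T_C/T_H = 1 − 323.15/1102.15 = 0.7068.
Q_H = W/η = 681/0.7068 = 963 kJ.

Q_H ≈ 963 kJ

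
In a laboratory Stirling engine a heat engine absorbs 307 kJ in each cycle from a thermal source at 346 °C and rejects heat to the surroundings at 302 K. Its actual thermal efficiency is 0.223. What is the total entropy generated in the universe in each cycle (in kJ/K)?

T_H = 346 °C → 346 + 273.15 = 619.15 K.
W = η·Q_H = 0.223 × 307 = 68.46 kJ, so Q_C = Q_H − W = 238.5 kJ.
The hot reservoir loses entropy Q_H/T_H = 307/619.15 = 0.4958 kJ/K; the cold reservoir gains Q_C/T_C = 238.5/302.00 = 0.7899 kJ/K.
ΔS_univ = −Q_H/T_H + Q_C/T_C = 0.294 kJ/K (> 0, since η = 0.223 < η_Carnot = 0.512).

ΔS_univ ≈ 0.294 kJ/K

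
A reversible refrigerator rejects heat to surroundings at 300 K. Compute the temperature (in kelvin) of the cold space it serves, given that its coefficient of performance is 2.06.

T_C ≈ 202 K

COP_R = T_C/(T_H − T_C) ⇒ T_C = T_H·COP_R/(1 + COP_R) = 300.00 × 2.06/(1 + 2.06) = 202 K.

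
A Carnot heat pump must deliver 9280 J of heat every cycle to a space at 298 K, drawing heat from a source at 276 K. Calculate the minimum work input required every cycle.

The Carnot heat-pump COP is COP_HP = T_H/(T_H − T_C) = 298.00/22.00 = 13.5455.
W = Q_H/COP_HP = 9280/13.5455 = 685.1 J.

W_in ≈ 685.1 J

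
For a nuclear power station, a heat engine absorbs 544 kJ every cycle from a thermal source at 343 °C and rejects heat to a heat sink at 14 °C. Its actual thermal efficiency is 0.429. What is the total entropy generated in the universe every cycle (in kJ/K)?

T_H = 343 °C → 343 + 273.15 = 616.15 K.
T_C = 14 °C → 14 + 273.15 = 287.15 K.
W = η·Q_H = 0.429 × 544 = 233.4 kJ, so Q_C = Q_H − W = 310.6 kJ.
Entropy balance on the reservoirs: −Q_H/T_H = -0.8829 kJ/K, +Q_C/T_C = 1.082 kJ/K.
ΔS_univ = −Q_H/T_H + Q_C/T_C = 0.1988 kJ/K (> 0, since η = 0.429 < η_Carnot = 0.534).

ΔS_univ ≈ 0.1988 kJ/K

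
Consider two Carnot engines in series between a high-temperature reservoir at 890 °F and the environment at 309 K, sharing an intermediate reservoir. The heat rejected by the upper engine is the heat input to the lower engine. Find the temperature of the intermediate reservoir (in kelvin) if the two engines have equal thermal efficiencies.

T_m ≈ 481 K

T_H = 890 °F → (890 − 32) × 5/9 = 476.67 °C = 749.82 K.
Equal efficiencies require 1 − T_m/T_H = 1 − T_C/T_m, i.e. T_m/T_H = T_C/T_m, so T_m = √(T_H·T_C) = √(749.82 × 309.00) = 481 K.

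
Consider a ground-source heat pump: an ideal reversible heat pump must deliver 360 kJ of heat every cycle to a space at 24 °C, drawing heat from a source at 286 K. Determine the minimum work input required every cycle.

T_H = 24 °C → 24 + 273.15 = 297.15 K.
Reversible heating COP: COP_HP = T_H/(T_H − T_C) = 297.15/11.15 = 26.6502.
W = Q_H/COP_HP = 360/26.6502 = 13.5 kJ.

W_in ≈ 13.5 kJ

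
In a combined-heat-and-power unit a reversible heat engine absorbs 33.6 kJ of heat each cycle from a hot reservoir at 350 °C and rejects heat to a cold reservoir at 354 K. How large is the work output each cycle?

T_H = 350 °C → 350 + 273.15 = 623.15 K.
For a reversible engine, η = 1 − T_C/T_H = 1 − 354.00/623.15 = 0.4319.
W = η·Q_H = 0.4319 × 33.6 = 14.51 kJ.

W ≈ 14.51 kJ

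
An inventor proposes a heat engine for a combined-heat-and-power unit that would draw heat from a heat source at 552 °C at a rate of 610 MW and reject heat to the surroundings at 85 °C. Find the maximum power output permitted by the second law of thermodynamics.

T_H = 552 °C → 552 + 273.15 = 825.15 K.
T_C = 85 °C → 85 + 273.15 = 358.15 K.
By the Carnot theorem, η_max = 1 − T_C/T_H = 1 − 358.15/825.15 = 0.5660.
W_max = η_max · Q_H = 0.5660 × 610 = 345 MW.

Ẇ_max ≈ 345 MW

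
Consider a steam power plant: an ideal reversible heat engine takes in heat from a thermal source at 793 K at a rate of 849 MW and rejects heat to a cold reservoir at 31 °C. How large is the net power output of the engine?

T_C = 31 °C → 31 + 273.15 = 304.15 K.
The Carnot efficiency is η = 1 − T_C/T_H = 1 − 304.15/793.00 = 0.6165.
W = η·Q_H = 0.6165 × 849 = 523 MW.

Ẇ ≈ 523 MW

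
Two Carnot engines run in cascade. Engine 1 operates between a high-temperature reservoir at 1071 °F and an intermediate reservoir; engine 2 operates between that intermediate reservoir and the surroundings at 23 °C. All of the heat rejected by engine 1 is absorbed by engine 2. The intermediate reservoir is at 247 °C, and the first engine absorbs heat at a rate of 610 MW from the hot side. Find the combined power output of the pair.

T_H = 1071 °F → (1071 − 32) × 5/9 = 577.22 °C = 850.37 K.
T_C = 23 °C → 23 + 273.15 = 296.15 K.
Two reversible stages in series are equivalent to a single Carnot engine between T_H and T_C, so η_total = 1 − T_C/T_H = 1 − 296.15/850.37 = 0.6517.
W_total = η_total · Q_H = 0.6517 × 610 = 398 MW.

Ẇ_total ≈ 398 MW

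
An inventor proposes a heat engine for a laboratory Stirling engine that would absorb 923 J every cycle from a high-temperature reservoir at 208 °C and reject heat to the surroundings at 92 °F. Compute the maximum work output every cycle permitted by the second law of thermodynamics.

W_max ≈ 335 J

T_H = 208 °C → 208 + 273.15 = 481.15 K.
T_C = 92 °F → (92 − 32) × 5/9 = 33.33 °C = 306.48 K.
The upper bound on efficiency is η_max = 1 − T_C/T_H = 1 − 306.48/481.15 = 0.3630.
W_max = η_max · Q_H = 0.3630 × 923 = 335 J.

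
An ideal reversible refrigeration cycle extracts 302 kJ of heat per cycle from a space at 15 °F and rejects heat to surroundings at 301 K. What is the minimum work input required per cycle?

W_in ≈ 42.7 kJ

T_C = 15 °F → (15 − 32) × 5/9 = -9.44 °C = 263.71 K.
Carnot COP: COP_R = T_C/(T_H − T_C) = 263.71/37.29 = 7.0709.
W = Q_C/COP_R = 302/7.0709 = 42.7 kJ.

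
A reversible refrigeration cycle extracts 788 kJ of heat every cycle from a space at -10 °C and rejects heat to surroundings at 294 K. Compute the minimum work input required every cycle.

W_in ≈ 92.4 kJ

T_C = -10 °C → -10 + 273.15 = 263.15 K.
Carnot COP: COP_R = T_C/(T_H − T_C) = 263.15/30.85 = 8.5300.
W = Q_C/COP_R = 788/8.5300 = 92.4 kJ.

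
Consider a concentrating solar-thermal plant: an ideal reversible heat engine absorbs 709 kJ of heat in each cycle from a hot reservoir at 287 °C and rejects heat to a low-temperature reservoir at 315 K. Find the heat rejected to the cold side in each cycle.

T_H = 287 °C → 287 + 273.15 = 560.15 K.
For a reversible engine, η = 1 − T_C/T_H = 1 − 315.00/560.15 = 0.4377.
For a reversible cycle Q_C/Q_H = T_C/T_H, so Q_C = 709 × 315.00/560.15 = 399 kJ.

Q_C ≈ 399 kJ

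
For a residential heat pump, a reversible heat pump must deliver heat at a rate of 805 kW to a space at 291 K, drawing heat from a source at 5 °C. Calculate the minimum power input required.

T_C = 5 °C → 5 + 273.15 = 278.15 K.
COP_HP = T_H/(T_H − T_C) = 291.00/12.85 = 22.6459.
W = Q_H/COP_HP = 805/22.6459 = 35.55 kW.

Ẇ_in ≈ 35.55 kW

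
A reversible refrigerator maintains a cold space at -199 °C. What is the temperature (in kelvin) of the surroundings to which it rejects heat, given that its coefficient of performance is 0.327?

T_C = -199 °C → -199 + 273.15 = 74.15 K.
COP_R = T_C/(T_H − T_C) ⇒ T_H = T_C·(1 + 1/COP_R) = 74.15 × (1 + 1/0.327) = 301 K.

T_H ≈ 301 K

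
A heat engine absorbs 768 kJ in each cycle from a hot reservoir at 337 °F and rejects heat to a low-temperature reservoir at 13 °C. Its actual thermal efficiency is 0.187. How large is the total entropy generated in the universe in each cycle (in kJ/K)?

T_H = 337 °F → (337 − 32) × 5/9 = 169.44 °C = 442.59 K.
T_C = 13 °C → 13 + 273.15 = 286.15 K.
W = η·Q_H = 0.187 × 768 = 143.6 kJ, so Q_C = Q_H − W = 624.4 kJ.
Reservoir entropy changes: ΔS_H = −Q_H/T_H = −768/442.59 = -1.735 kJ/K and ΔS_C = +Q_C/T_C = 624.4/286.15 = 2.182 kJ/K.
ΔS_univ = −Q_H/T_H + Q_C/T_C = 0.447 kJ/K (> 0, since η = 0.187 < η_Carnot = 0.353).

ΔS_univ ≈ 0.447 kJ/K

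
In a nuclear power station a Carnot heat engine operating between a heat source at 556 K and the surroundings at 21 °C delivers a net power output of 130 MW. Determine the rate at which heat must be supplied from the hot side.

Q̇_H ≈ 276.0 MW

T_C = 21 °C → 21 + 273.15 = 294.15 K.
For a reversible engine, η = 1 − T_C/T_H = 1 − 294.15/556.00 = 0.4710.
Q_H = W/η = 130/0.4710 = 276.0 MW.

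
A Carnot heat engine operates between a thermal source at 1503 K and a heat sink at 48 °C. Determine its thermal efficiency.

η ≈ 0.786

T_C = 48 °C → 48 + 273.15 = 321.15 K.
The Carnot efficiency is η = 1 − T_C/T_H = 1 − 321.15/1503.00 = 0.786.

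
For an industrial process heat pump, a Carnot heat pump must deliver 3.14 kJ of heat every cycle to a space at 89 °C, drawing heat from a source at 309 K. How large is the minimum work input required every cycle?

W_in ≈ 0.4608 kJ

T_H = 89 °C → 89 + 273.15 = 362.15 K.
Reversible heating COP: COP_HP = T_H/(T_H − T_C) = 362.15/53.15 = 6.8137.
W = Q_H/COP_HP = 3.14/6.8137 = 0.4608 kJ.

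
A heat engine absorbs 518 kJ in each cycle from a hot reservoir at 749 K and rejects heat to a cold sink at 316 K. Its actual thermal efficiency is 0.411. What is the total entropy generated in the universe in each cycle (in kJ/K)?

W = η·Q_H = 0.411 × 518 = 212.9 kJ, so Q_C = Q_H − W = 305.1 kJ.
Entropy balance on the reservoirs: −Q_H/T_H = -0.6916 kJ/K, +Q_C/T_C = 0.9655 kJ/K.
ΔS_univ = −Q_H/T_H + Q_C/T_C = 0.2739 kJ/K (> 0, since η = 0.411 < η_Carnot = 0.578).

ΔS_univ ≈ 0.2739 kJ/K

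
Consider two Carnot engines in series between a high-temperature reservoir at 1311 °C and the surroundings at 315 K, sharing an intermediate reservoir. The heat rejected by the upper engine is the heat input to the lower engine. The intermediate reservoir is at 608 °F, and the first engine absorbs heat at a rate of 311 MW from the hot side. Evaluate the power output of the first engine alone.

Ẇ₁ ≈ 195 MW

T_H = 1311 °C → 1311 + 273.15 = 1584.15 K.
T_m = 608 °F → (608 − 32) × 5/9 = 320.00 °C = 593.15 K.
First-stage efficiency η₁ = 1 − T_m/T_H = 1 − 593.15/1584.15 = 0.6256.
W₁ = η₁·Q_H = 0.6256 × 311 = 195 MW.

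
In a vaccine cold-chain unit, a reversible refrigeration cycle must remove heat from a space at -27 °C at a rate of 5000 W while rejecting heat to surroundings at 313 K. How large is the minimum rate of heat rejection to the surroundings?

Q̇_H ≈ 6360 W

T_C = -27 °C → -27 + 273.15 = 246.15 K.
For a reversible cycle Q_H/Q_C = T_H/T_C, so Q_H = Q_C·T_H/T_C = 5000 × 313.00/246.15 = 6360 W.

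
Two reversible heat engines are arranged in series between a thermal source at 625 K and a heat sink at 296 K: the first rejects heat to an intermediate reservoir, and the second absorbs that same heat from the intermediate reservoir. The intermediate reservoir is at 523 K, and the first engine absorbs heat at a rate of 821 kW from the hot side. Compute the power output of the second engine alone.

Ẇ₂ ≈ 298 kW

Heat entering the second stage: Q_m = Q_H·(T_m/T_H) = 821 × 523.00/625.00 = 687 kW.
Second-stage efficiency η₂ = 1 − T_C/T_m = 1 − 296.00/523.00 = 0.4340, so W₂ = η₂·Q_m = 298 kW.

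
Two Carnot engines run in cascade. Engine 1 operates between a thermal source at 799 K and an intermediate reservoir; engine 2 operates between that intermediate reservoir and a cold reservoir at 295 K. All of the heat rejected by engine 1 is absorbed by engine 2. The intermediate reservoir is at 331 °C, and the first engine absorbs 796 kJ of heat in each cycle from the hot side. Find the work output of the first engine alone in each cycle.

W₁ ≈ 194.1 kJ

T_m = 331 °C → 331 + 273.15 = 604.15 K.
First-stage efficiency η₁ = 1 − T_m/T_H = 1 − 604.15/799.00 = 0.2439.
W₁ = η₁·Q_H = 0.2439 × 796 = 194.1 kJ.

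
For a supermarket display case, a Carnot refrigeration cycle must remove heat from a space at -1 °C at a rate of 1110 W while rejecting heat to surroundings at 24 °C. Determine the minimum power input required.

T_H = 24 °C → 24 + 273.15 = 297.15 K.
T_C = -1 °C → -1 + 273.15 = 272.15 K.
The reversible coefficient of performance is COP_R = T_C/(T_H − T_C) = 272.15/25.00 = 10.8860.
W = Q_C/COP_R = 1110/10.8860 = 102 W.

Ẇ_in ≈ 102 W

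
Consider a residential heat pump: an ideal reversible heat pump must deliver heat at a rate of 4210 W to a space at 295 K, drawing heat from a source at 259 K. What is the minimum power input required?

Reversible heating COP: COP_HP = T_H/(T_H − T_C) = 295.00/36.00 = 8.1944.
W = Q_H/COP_HP = 4210/8.1944 = 514 W.

Ẇ_in ≈ 514 W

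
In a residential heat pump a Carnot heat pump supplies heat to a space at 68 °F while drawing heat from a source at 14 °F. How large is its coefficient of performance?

COP_HP ≈ 9.77

T_H = 68 °F → (68 − 32) × 5/9 = 20.00 °C = 293.15 K.
T_C = 14 °F → (14 − 32) × 5/9 = -10.00 °C = 263.15 K.
Reversible heating COP: COP_HP = T_H/(T_H − T_C) = 293.15/(293.15 − 263.15) = 9.77.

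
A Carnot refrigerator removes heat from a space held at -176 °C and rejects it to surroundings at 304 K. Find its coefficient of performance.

T_C = -176 °C → -176 + 273.15 = 97.15 K.
For a reversible refrigerator, COP_R = T_C/(T_H − T_C) = 97.15/(304.00 − 97.15) = 0.470.

COP_R ≈ 0.470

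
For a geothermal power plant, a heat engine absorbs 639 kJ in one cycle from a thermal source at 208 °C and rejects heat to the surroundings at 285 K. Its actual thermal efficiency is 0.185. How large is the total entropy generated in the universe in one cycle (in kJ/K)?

ΔS_univ ≈ 0.499 kJ/K

T_H = 208 °C → 208 + 273.15 = 481.15 K.
W = η·Q_H = 0.185 × 639 = 118.2 kJ, so Q_C = Q_H − W = 520.8 kJ.
Reservoir entropy changes: ΔS_H = −Q_H/T_H = −639/481.15 = -1.328 kJ/K and ΔS_C = +Q_C/T_C = 520.8/285.00 = 1.827 kJ/K.
ΔS_univ = −Q_H/T_H + Q_C/T_C = 0.499 kJ/K (> 0, since η = 0.185 < η_Carnot = 0.408).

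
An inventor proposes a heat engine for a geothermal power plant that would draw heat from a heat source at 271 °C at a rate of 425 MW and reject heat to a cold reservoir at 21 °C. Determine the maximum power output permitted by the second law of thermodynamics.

T_H = 271 °C → 271 + 273.15 = 544.15 K.
T_C = 21 °C → 21 + 273.15 = 294.15 K.
The upper bound on efficiency is η_max = 1 − T_C/T_H = 1 − 294.15/544.15 = 0.4594.
W_max = η_max · Q_H = 0.4594 × 425 = 195 MW.

Ẇ_max ≈ 195 MW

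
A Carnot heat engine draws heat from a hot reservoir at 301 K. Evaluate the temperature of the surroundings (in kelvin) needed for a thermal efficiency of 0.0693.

T_C ≈ 280 K

From η = 1 − T_C/T_H, T_C = T_H·(1 − η) = 301.00 × (1 − 0.0693) = 280 K.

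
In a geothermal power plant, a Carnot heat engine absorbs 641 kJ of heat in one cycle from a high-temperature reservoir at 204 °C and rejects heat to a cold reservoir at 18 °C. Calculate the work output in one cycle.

W ≈ 249.9 kJ

T_H = 204 °C → 204 + 273.15 = 477.15 K.
T_C = 18 °C → 18 + 273.15 = 291.15 K.
η_rev = 1 − T_C/T_H = 1 − 291.15/477.15 = 0.3898.
W = η·Q_H = 0.3898 × 641 = 249.9 kJ.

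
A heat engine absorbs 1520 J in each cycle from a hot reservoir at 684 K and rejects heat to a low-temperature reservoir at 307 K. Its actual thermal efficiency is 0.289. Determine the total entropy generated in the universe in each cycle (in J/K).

ΔS_univ ≈ 1.30 J/K

W = η·Q_H = 0.289 × 1520 = 439.3 J, so Q_C = Q_H − W = 1081 J.
Reservoir entropy changes: ΔS_H = −Q_H/T_H = −1520/684.00 = -2.222 J/K and ΔS_C = +Q_C/T_C = 1081/307.00 = 3.520 J/K.
ΔS_univ = −Q_H/T_H + Q_C/T_C = 1.30 J/K (> 0, since η = 0.289 < η_Carnot = 0.551).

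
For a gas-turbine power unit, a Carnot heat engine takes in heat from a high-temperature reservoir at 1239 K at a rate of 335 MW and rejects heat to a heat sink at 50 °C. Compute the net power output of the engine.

T_C = 50 °C → 50 + 273.15 = 323.15 K.
The Carnot efficiency is η = 1 − T_C/T_H = 1 − 323.15/1239.00 = 0.7392.
W = η·Q_H = 0.7392 × 335 = 248 MW.

Ẇ ≈ 248 MW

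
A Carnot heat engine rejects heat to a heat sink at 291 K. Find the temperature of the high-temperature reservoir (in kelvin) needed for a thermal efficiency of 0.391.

T_H ≈ 478 K

From η = 1 − T_C/T_H, solving for T_H gives T_H = T_C/(1 − η) = 291.00/(1 − 0.391) = 478 K.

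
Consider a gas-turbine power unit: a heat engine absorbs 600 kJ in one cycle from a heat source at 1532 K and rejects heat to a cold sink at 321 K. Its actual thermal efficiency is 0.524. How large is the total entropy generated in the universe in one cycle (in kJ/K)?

ΔS_univ ≈ 0.498 kJ/K

W = η·Q_H = 0.524 × 600 = 314.4 kJ, so Q_C = Q_H − W = 285.6 kJ.
The hot reservoir loses entropy Q_H/T_H = 600/1532.00 = 0.3916 kJ/K; the cold reservoir gains Q_C/T_C = 285.6/321.00 = 0.8897 kJ/K.
ΔS_univ = −Q_H/T_H + Q_C/T_C = 0.498 kJ/K (> 0, since η = 0.524 < η_Carnot = 0.790).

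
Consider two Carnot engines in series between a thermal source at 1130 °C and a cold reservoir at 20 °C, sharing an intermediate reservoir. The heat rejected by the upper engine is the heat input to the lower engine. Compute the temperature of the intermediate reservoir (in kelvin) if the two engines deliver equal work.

T_m ≈ 848 K

T_H = 1130 °C → 1130 + 273.15 = 1403.15 K.
T_C = 20 °C → 20 + 273.15 = 293.15 K.
For reversible stages Q_m = Q_H·(T_m/T_H). Setting W₁ = Q_H(1 − T_m/T_H) equal to W₂ = Q_m(1 − T_C/T_m) = Q_H·(T_m − T_C)/T_H gives T_H − T_m = T_m − T_C, so T_m = (T_H + T_C)/2 = (1403.15 + 293.15)/2 = 848 K.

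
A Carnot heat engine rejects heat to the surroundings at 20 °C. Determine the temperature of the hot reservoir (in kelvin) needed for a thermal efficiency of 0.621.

T_C = 20 °C → 20 + 273.15 = 293.15 K.
From η = 1 − T_C/T_H, solving for T_H gives T_H = T_C/(1 − η) = 293.15/(1 − 0.621) = 773.5 K.

T_H ≈ 773.5 K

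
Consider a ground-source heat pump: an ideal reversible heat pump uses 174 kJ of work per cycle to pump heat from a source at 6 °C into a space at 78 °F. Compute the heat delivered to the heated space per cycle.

T_H = 78 °F → (78 − 32) × 5/9 = 25.56 °C = 298.71 K.
T_C = 6 °C → 6 + 273.15 = 279.15 K.
For a reversible heat pump, COP_HP = T_H/(T_H − T_C) = 298.71/19.56 = 15.2747.
Q_H = COP_HP · W = 15.2747 × 174 = 2660 kJ.

Q_H ≈ 2660 kJ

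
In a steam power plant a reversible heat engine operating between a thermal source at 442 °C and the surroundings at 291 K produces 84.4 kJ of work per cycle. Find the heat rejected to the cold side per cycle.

T_H = 442 °C → 442 + 273.15 = 715.15 K.
η_rev = 1 − T_C/T_H = 1 − 291.00/715.15 = 0.5931.
Since Q_C/Q_H = T_C/T_H and Q_H = W/η, Q_C = W·T_C/(T_H − T_C) = 84.4 × 291.00/424.15 = 57.90 kJ.

Q_C ≈ 57.90 kJ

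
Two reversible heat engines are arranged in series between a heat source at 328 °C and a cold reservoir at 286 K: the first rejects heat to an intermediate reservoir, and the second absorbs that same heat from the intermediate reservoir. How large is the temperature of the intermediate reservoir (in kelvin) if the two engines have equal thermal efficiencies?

T_H = 328 °C → 328 + 273.15 = 601.15 K.
Equal efficiencies require 1 − T_m/T_H = 1 − T_C/T_m, i.e. T_m/T_H = T_C/T_m, so T_m = √(T_H·T_C) = √(601.15 × 286.00) = 415 K.

T_m ≈ 415 K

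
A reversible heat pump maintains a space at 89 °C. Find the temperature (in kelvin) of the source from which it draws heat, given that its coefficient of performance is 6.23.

T_C ≈ 304 K

T_H = 89 °C → 89 + 273.15 = 362.15 K.
COP_HP = T_H/(T_H − T_C) ⇒ T_C = T_H·(COP_HP − 1)/COP_HP = 362.15 × (6.23 − 1)/6.23 = 304 K.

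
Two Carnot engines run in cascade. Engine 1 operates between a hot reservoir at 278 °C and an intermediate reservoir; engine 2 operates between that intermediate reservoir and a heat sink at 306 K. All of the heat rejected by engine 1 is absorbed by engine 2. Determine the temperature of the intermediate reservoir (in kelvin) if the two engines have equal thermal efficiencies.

T_H = 278 °C → 278 + 273.15 = 551.15 K.
Equal efficiencies require 1 − T_m/T_H = 1 − T_C/T_m, i.e. T_m/T_H = T_C/T_m, so T_m = √(T_H·T_C) = √(551.15 × 306.00) = 411 K.

T_m ≈ 411 K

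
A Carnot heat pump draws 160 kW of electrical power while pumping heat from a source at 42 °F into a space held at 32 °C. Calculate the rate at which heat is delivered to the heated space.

Q̇_H ≈ 1850 kW

T_H = 32 °C → 32 + 273.15 = 305.15 K.
T_C = 42 °F → (42 − 32) × 5/9 = 5.56 °C = 278.71 K.
The Carnot heat-pump COP is COP_HP = T_H/(T_H − T_C) = 305.15/26.44 = 11.5393.
Q_H = COP_HP · W = 11.5393 × 160 = 1850 kW.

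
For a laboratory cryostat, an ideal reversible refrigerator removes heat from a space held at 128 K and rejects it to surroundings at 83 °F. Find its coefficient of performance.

T_H = 83 °F → (83 − 32) × 5/9 = 28.33 °C = 301.48 K.
For a reversible refrigerator, COP_R = T_C/(T_H − T_C) = 128.00/(301.48 − 128.00) = 0.7378.

COP_R ≈ 0.7378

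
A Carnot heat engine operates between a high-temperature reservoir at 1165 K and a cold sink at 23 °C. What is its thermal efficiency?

η ≈ 0.746

T_C = 23 °C → 23 + 273.15 = 296.15 K.
The Carnot efficiency is η = 1 − T_C/T_H = 1 − 296.15/1165.00 = 0.746.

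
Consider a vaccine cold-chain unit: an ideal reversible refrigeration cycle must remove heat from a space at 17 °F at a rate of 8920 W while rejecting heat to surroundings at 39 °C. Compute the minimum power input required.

Ẇ_in ≈ 1590 W

T_H = 39 °C → 39 + 273.15 = 312.15 K.
T_C = 17 °F → (17 − 32) × 5/9 = -8.33 °C = 264.82 K.
The reversible coefficient of performance is COP_R = T_C/(T_H − T_C) = 264.82/47.33 = 5.5947.
W = Q_C/COP_R = 8920/5.5947 = 1590 W.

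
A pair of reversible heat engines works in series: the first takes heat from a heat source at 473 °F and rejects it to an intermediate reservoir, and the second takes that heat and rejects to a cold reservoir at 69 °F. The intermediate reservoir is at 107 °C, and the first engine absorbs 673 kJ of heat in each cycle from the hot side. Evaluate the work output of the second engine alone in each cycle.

W₂ ≈ 112 kJ

T_H = 473 °F → (473 − 32) × 5/9 = 245.00 °C = 518.15 K.
T_C = 69 °F → (69 − 32) × 5/9 = 20.56 °C = 293.71 K.
T_m = 107 °C → 107 + 273.15 = 380.15 K.
Heat entering the second stage: Q_m = Q_H·(T_m/T_H) = 673 × 380.15/518.15 = 494 kJ.
Second-stage efficiency η₂ = 1 − T_C/T_m = 1 − 293.71/380.15 = 0.2274, so W₂ = η₂·Q_m = 112 kJ.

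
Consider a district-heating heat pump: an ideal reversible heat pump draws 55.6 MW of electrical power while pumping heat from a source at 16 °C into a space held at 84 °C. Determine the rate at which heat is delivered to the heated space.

Q̇_H ≈ 292 MW

T_H = 84 °C → 84 + 273.15 = 357.15 K.
T_C = 16 °C → 16 + 273.15 = 289.15 K.
Reversible heating COP: COP_HP = T_H/(T_H − T_C) = 357.15/68.00 = 5.2522.
Q_H = COP_HP · W = 5.2522 × 55.6 = 292 MW.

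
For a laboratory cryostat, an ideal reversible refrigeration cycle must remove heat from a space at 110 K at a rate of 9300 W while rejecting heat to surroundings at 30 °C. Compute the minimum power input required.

Ẇ_in ≈ 16300 W

T_H = 30 °C → 30 + 273.15 = 303.15 K.
COP_R = T_C/(T_H − T_C) = 110.00/193.15 = 0.5695.
W = Q_C/COP_R = 9300/0.5695 = 16300 W.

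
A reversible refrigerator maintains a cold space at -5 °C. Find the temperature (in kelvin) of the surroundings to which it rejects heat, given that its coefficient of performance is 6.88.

T_H ≈ 307 K

T_C = -5 °C → -5 + 273.15 = 268.15 K.
COP_R = T_C/(T_H − T_C) ⇒ T_H = T_C·(1 + 1/COP_R) = 268.15 × (1 + 1/6.88) = 307 K.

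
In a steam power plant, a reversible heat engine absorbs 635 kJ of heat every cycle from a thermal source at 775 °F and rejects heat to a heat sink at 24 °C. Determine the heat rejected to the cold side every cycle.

T_H = 775 °F → (775 − 32) × 5/9 = 412.78 °C = 685.93 K.
T_C = 24 °C → 24 + 273.15 = 297.15 K.
Since the cycle is reversible, η = 1 − T_C/T_H = 1 − 297.15/685.93 = 0.5668.
For a reversible cycle Q_C/Q_H = T_C/T_H, so Q_C = 635 × 297.15/685.93 = 275.1 kJ.

Q_C ≈ 275.1 kJ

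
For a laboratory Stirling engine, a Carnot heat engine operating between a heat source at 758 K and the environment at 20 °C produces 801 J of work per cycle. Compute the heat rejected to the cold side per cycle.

Q_C ≈ 505.1 J

T_C = 20 °C → 20 + 273.15 = 293.15 K.
η_rev = 1 − T_C/T_H = 1 − 293.15/758.00 = 0.6133.
Since Q_C/Q_H = T_C/T_H and Q_H = W/η, Q_C = W·T_C/(T_H − T_C) = 801 × 293.15/464.85 = 505.1 J.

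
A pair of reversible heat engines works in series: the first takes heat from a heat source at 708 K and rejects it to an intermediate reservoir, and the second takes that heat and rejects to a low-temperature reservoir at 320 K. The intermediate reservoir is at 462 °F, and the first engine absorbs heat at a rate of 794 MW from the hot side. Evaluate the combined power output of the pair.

Ẇ_total ≈ 435 MW

Two reversible stages in series are equivalent to a single Carnot engine between T_H and T_C, so η_total = 1 − T_C/T_H = 1 − 320.00/708.00 = 0.5480.
W_total = η_total · Q_H = 0.5480 × 794 = 435 MW.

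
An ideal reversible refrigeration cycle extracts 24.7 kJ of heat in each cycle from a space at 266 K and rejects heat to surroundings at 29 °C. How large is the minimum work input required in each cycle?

W_in ≈ 3.36 kJ

T_H = 29 °C → 29 + 273.15 = 302.15 K.
Carnot COP: COP_R = T_C/(T_H − T_C) = 266.00/36.15 = 7.3582.
W = Q_C/COP_R = 24.7/7.3582 = 3.36 kJ.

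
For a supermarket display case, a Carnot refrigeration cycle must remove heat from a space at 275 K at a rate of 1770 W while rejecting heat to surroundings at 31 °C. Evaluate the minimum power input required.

T_H = 31 °C → 31 + 273.15 = 304.15 K.
COP_R = T_C/(T_H − T_C) = 275.00/29.15 = 9.4340.
W = Q_C/COP_R = 1770/9.4340 = 187.6 W.

Ẇ_in ≈ 187.6 W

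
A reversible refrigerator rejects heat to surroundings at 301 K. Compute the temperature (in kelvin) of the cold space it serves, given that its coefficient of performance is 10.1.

T_C ≈ 274 K

COP_R = T_C/(T_H − T_C) ⇒ T_C = T_H·COP_R/(1 + COP_R) = 301.00 × 10.1/(1 + 10.1) = 274 K.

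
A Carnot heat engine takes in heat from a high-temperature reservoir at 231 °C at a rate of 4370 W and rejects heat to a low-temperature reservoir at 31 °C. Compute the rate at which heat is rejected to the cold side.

T_H = 231 °C → 231 + 273.15 = 504.15 K.
T_C = 31 °C → 31 + 273.15 = 304.15 K.
The Carnot efficiency is η = 1 − T_C/T_H = 1 − 304.15/504.15 = 0.3967.
For a reversible cycle Q_C/Q_H = T_C/T_H, so Q_C = 4370 × 304.15/504.15 = 2640 W.

Q̇_C ≈ 2640 W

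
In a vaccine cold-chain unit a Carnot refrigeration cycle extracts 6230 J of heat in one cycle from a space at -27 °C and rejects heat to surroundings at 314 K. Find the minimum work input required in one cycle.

T_C = -27 °C → -27 + 273.15 = 246.15 K.
For a reversible refrigerator, COP_R = T_C/(T_H − T_C) = 246.15/67.85 = 3.6279.
W = Q_C/COP_R = 6230/3.6279 = 1720 J.

W_in ≈ 1720 J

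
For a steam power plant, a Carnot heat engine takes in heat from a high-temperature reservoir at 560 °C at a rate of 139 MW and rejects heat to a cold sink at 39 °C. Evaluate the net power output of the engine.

T_H = 560 °C → 560 + 273.15 = 833.15 K.
T_C = 39 °C → 39 + 273.15 = 312.15 K.
Since the cycle is reversible, η = 1 − T_C/T_H = 1 − 312.15/833.15 = 0.6253.
W = η·Q_H = 0.6253 × 139 = 86.92 MW.

Ẇ ≈ 86.92 MW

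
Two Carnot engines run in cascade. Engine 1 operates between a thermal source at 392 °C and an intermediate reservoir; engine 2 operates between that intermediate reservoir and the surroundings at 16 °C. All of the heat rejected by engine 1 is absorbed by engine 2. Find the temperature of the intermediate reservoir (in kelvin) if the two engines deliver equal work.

T_m ≈ 477 K

T_H = 392 °C → 392 + 273.15 = 665.15 K.
T_C = 16 °C → 16 + 273.15 = 289.15 K.
For reversible stages Q_m = Q_H·(T_m/T_H). Setting W₁ = Q_H(1 − T_m/T_H) equal to W₂ = Q_m(1 − T_C/T_m) = Q_H·(T_m − T_C)/T_H gives T_H − T_m = T_m − T_C, so T_m = (T_H + T_C)/2 = (665.15 + 289.15)/2 = 477 K.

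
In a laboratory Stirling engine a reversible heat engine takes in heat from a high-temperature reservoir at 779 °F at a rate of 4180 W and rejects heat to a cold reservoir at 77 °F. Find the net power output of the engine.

T_H = 779 °F → (779 − 32) × 5/9 = 415.00 °C = 688.15 K.
T_C = 77 °F → (77 − 32) × 5/9 = 25.00 °C = 298.15 K.
For a reversible engine, η = 1 − T_C/T_H = 1 − 298.15/688.15 = 0.5667.
W = η·Q_H = 0.5667 × 4180 = 2370 W.

Ẇ ≈ 2370 W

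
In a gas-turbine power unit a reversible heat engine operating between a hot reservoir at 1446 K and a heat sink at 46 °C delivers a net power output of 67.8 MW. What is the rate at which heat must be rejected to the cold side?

T_C = 46 °C → 46 + 273.15 = 319.15 K.
Since the cycle is reversible, η = 1 − T_C/T_H = 1 − 319.15/1446.00 = 0.7793.
Since Q_C/Q_H = T_C/T_H and Q_H = W/η, Q_C = W·T_C/(T_H − T_C) = 67.8 × 319.15/1126.85 = 19.20 MW.

Q̇_C ≈ 19.20 MW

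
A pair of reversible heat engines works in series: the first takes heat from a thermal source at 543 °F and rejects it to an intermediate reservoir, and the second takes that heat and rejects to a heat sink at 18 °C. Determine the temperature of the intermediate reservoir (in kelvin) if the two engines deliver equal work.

T_m ≈ 424 K

T_H = 543 °F → (543 − 32) × 5/9 = 283.89 °C = 557.04 K.
T_C = 18 °C → 18 + 273.15 = 291.15 K.
For reversible stages Q_m = Q_H·(T_m/T_H). Setting W₁ = Q_H(1 − T_m/T_H) equal to W₂ = Q_m(1 − T_C/T_m) = Q_H·(T_m − T_C)/T_H gives T_H − T_m = T_m − T_C, so T_m = (T_H + T_C)/2 = (557.04 + 291.15)/2 = 424 K.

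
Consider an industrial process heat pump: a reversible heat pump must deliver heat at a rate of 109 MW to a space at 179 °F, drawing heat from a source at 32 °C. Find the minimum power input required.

Ẇ_in ≈ 15.26 MW

T_H = 179 °F → (179 − 32) × 5/9 = 81.67 °C = 354.82 K.
T_C = 32 °C → 32 + 273.15 = 305.15 K.
COP_HP = T_H/(T_H − T_C) = 354.82/49.67 = 7.1440.
W = Q_H/COP_HP = 109/7.1440 = 15.26 MW.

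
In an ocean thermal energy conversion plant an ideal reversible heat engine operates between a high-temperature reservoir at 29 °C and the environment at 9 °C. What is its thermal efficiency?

η ≈ 0.0662

T_H = 29 °C → 29 + 273.15 = 302.15 K.
T_C = 9 °C → 9 + 273.15 = 282.15 K.
η_rev = 1 − T_C/T_H = 1 − 282.15/302.15 = 0.0662.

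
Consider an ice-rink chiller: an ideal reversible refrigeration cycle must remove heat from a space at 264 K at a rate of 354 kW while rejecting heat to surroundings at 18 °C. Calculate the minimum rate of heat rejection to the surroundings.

T_H = 18 °C → 18 + 273.15 = 291.15 K.
For a reversible cycle Q_H/Q_C = T_H/T_C, so Q_H = Q_C·T_H/T_C = 354 × 291.15/264.00 = 390 kW.

Q̇_H ≈ 390 kW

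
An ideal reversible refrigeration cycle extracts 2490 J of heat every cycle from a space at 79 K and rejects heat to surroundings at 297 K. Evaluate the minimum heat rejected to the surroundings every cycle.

For a reversible cycle Q_H/Q_C = T_H/T_C, so Q_H = Q_C·T_H/T_C = 2490 × 297.00/79.00 = 9361 J.

Q_H ≈ 9361 J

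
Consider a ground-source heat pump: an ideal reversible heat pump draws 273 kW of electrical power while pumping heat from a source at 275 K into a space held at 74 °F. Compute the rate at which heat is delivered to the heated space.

T_H = 74 °F → (74 − 32) × 5/9 = 23.33 °C = 296.48 K.
COP_HP = T_H/(T_H − T_C) = 296.48/21.48 = 13.8006.
Q_H = COP_HP · W = 13.8006 × 273 = 3770 kW.

Q̇_H ≈ 3770 kW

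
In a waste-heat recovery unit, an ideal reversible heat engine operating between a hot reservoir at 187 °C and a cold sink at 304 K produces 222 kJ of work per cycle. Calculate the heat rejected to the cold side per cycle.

Q_C ≈ 432 kJ

T_H = 187 °C → 187 + 273.15 = 460.15 K.
For a reversible engine, η = 1 − T_C/T_H = 1 − 304.00/460.15 = 0.3393.
Since Q_C/Q_H = T_C/T_H and Q_H = W/η, Q_C = W·T_C/(T_H − T_C) = 222 × 304.00/156.15 = 432 kJ.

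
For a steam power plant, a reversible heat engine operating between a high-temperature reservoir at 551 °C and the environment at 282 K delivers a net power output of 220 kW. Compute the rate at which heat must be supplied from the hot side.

Q̇_H ≈ 334 kW

T_H = 551 °C → 551 + 273.15 = 824.15 K.
For a reversible engine, η = 1 − T_C/T_H = 1 − 282.00/824.15 = 0.6578.
Q_H = W/η = 220/0.6578 = 334 kW.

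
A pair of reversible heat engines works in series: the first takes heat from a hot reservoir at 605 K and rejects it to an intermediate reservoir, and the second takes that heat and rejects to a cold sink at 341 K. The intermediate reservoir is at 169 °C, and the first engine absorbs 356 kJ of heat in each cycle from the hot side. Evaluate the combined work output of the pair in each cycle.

Two reversible stages in series are equivalent to a single Carnot engine between T_H and T_C, so η_total = 1 − T_C/T_H = 1 − 341.00/605.00 = 0.4364.
W_total = η_total · Q_H = 0.4364 × 356 = 155 kJ.

W_total ≈ 155 kJ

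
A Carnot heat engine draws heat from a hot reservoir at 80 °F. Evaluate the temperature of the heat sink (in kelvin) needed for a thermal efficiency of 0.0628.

T_H = 80 °F → (80 − 32) × 5/9 = 26.67 °C = 299.82 K.
From η = 1 − T_C/T_H, T_C = T_H·(1 − η) = 299.82 × (1 − 0.0628) = 281 K.

T_C ≈ 281 K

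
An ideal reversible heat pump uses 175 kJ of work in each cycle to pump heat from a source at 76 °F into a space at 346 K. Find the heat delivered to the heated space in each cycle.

Q_H ≈ 1250 kJ

T_C = 76 °F → (76 − 32) × 5/9 = 24.44 °C = 297.59 K.
Reversible heating COP: COP_HP = T_H/(T_H − T_C) = 346.00/48.41 = 7.1479.
Q_H = COP_HP · W = 7.1479 × 175 = 1250 kJ.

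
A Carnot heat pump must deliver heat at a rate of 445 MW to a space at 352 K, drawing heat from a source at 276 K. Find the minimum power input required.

Ẇ_in ≈ 96.1 MW

Reversible heating COP: COP_HP = T_H/(T_H − T_C) = 352.00/76.00 = 4.6316.
W = Q_H/COP_HP = 445/4.6316 = 96.1 MW.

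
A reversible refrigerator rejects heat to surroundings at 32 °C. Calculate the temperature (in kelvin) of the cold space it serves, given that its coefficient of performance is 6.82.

T_C ≈ 266 K

T_H = 32 °C → 32 + 273.15 = 305.15 K.
COP_R = T_C/(T_H − T_C) ⇒ T_C = T_H·COP_R/(1 + COP_R) = 305.15 × 6.82/(1 + 6.82) = 266 K.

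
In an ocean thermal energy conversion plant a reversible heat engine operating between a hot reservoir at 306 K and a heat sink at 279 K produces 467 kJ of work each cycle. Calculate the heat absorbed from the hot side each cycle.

The Carnot efficiency is η = 1 − T_C/T_H = 1 − 279.00/306.00 = 0.0882.
Q_H = W/η = 467/0.0882 = 5290 kJ.

Q_H ≈ 5290 kJ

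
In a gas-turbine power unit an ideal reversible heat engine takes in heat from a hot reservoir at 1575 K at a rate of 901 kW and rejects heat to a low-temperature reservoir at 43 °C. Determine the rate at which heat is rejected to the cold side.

Q̇_C ≈ 180.9 kW

T_C = 43 °C → 43 + 273.15 = 316.15 K.
For a reversible engine, η = 1 − T_C/T_H = 1 − 316.15/1575.00 = 0.7993.
For a reversible cycle Q_C/Q_H = T_C/T_H, so Q_C = 901 × 316.15/1575.00 = 180.9 kW.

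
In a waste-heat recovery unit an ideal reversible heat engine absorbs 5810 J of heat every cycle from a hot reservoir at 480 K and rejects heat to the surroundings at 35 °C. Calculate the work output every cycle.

T_C = 35 °C → 35 + 273.15 = 308.15 K.
Carnot efficiency: η = 1 − T_C/T_H = 1 − 308.15/480.00 = 0.3580.
W = η·Q_H = 0.3580 × 5810 = 2080 J.

W ≈ 2080 J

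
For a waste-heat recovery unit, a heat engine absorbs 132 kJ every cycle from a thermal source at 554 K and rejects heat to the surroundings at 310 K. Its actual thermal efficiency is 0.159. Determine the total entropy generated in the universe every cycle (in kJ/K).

W = η·Q_H = 0.159 × 132 = 20.99 kJ, so Q_C = Q_H − W = 111.0 kJ.
The hot reservoir loses entropy Q_H/T_H = 132/554.00 = 0.2383 kJ/K; the cold reservoir gains Q_C/T_C = 111.0/310.00 = 0.3581 kJ/K.
ΔS_univ = −Q_H/T_H + Q_C/T_C = 0.120 kJ/K (> 0, since η = 0.159 < η_Carnot = 0.440).

ΔS_univ ≈ 0.120 kJ/K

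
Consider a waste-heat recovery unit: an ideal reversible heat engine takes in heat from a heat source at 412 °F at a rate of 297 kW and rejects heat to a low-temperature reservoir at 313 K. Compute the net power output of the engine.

T_H = 412 °F → (412 − 32) × 5/9 = 211.11 °C = 484.26 K.
The Carnot efficiency is η = 1 − T_C/T_H = 1 − 313.00/484.26 = 0.3537.
W = η·Q_H = 0.3537 × 297 = 105.0 kW.

Ẇ ≈ 105.0 kW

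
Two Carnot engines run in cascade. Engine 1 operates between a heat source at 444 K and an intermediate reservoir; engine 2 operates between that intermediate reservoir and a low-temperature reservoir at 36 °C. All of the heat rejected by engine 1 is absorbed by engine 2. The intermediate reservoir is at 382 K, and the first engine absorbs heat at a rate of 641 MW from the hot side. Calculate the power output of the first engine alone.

T_C = 36 °C → 36 + 273.15 = 309.15 K.
First-stage efficiency η₁ = 1 − T_m/T_H = 1 − 382.00/444.00 = 0.1396.
W₁ = η₁·Q_H = 0.1396 × 641 = 89.5 MW.

Ẇ₁ ≈ 89.5 MW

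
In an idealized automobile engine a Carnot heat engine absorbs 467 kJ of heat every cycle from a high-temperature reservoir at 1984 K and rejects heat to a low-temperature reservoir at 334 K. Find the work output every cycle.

W ≈ 388 kJ

The Carnot efficiency is η = 1 − T_C/T_H = 1 − 334.00/1984.00 = 0.8317.
W = η·Q_H = 0.8317 × 467 = 388 kJ.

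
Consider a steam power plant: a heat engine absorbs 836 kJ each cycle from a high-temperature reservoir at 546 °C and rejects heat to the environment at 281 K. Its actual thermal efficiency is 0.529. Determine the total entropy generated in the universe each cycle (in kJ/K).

ΔS_univ ≈ 0.381 kJ/K

T_H = 546 °C → 546 + 273.15 = 819.15 K.
W = η·Q_H = 0.529 × 836 = 442.2 kJ, so Q_C = Q_H − W = 393.8 kJ.
Reservoir entropy changes: ΔS_H = −Q_H/T_H = −836/819.15 = -1.021 kJ/K and ΔS_C = +Q_C/T_C = 393.8/281.00 = 1.401 kJ/K.
ΔS_univ = −Q_H/T_H + Q_C/T_C = 0.381 kJ/K (> 0, since η = 0.529 < η_Carnot = 0.657).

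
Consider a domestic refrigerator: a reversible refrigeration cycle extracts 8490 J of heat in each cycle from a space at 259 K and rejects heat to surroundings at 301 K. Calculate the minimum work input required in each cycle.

W_in ≈ 1380 J

The reversible coefficient of performance is COP_R = T_C/(T_H − T_C) = 259.00/42.00 = 6.1667.
W = Q_C/COP_R = 8490/6.1667 = 1380 J.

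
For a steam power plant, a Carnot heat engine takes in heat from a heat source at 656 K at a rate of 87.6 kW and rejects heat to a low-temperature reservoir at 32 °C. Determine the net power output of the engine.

T_C = 32 °C → 32 + 273.15 = 305.15 K.
η_rev = 1 − T_C/T_H = 1 − 305.15/656.00 = 0.5348.
W = η·Q_H = 0.5348 × 87.6 = 46.9 kW.

Ẇ ≈ 46.9 kW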